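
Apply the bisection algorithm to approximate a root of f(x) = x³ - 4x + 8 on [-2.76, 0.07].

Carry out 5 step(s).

f(x) = x³ - 4x + 8
Initial interval: [-2.76, 0.07]

Iteration 1:
  c_1 = (-2.760000 + 0.070000)/2 = -1.345000
  f(c_1) = f(-1.345000) = 10.946861
  f(a) × f(c) < 0, new interval: [-2.760000, -1.345000]
Iteration 2:
  c_2 = (-2.760000 + (-1.345000))/2 = -2.052500
  f(c_2) = f(-2.052500) = 7.563318
  f(a) × f(c) < 0, new interval: [-2.760000, -2.052500]
Iteration 3:
  c_3 = (-2.760000 + (-2.052500))/2 = -2.406250
  f(c_3) = f(-2.406250) = 3.692719
  f(a) × f(c) < 0, new interval: [-2.760000, -2.406250]
Iteration 4:
  c_4 = (-2.760000 + (-2.406250))/2 = -2.583125
  f(c_4) = f(-2.583125) = 1.096509
  f(a) × f(c) < 0, new interval: [-2.760000, -2.583125]
Iteration 5:
  c_5 = (-2.760000 + (-2.583125))/2 = -2.671562
  f(c_5) = f(-2.671562) = -0.381349
  f(a) × f(c) ≥ 0, new interval: [-2.671562, -2.583125]

After 5 iteration(s), the approximation is c_5 = -2.671562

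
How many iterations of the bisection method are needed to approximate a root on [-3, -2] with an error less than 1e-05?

We need (b-a)/2^n ≤ 1e-05
(-2 - (-3))/2^n ≤ 1e-05
1/2^n ≤ 1e-05
2^n ≥ 100000
n ≥ log₂(100000) = 16.61
n ≥ 17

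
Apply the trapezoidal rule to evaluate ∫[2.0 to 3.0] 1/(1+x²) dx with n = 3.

f(x) = 1/(1+x²)
a = 2.0, b = 3.0, n = 3
h = (b - a)/n = 0.333333

Trapezoidal rule: (h/2)[f(x₀) + 2f(x₁) + 2f(x₂) + ... + f(xₙ)]

x_0 = 2.0000, f(x_0) = 0.200000, coefficient = 1
x_1 = 2.3333, f(x_1) = 0.155172, coefficient = 2
x_2 = 2.6667, f(x_2) = 0.123288, coefficient = 2
x_3 = 3.0000, f(x_3) = 0.100000, coefficient = 1

I ≈ (0.333333/2) × 0.856920 = 0.142820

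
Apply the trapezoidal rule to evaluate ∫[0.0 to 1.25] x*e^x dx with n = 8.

f(x) = x*e^x
a = 0.0, b = 1.25, n = 8
h = (b - a)/n = 0.156250

Trapezoidal rule: (h/2)[f(x₀) + 2f(x₁) + 2f(x₂) + ... + f(xₙ)]

x_0 = 0.0000, f(x_0) = 0.000000, coefficient = 1
x_1 = 0.1562, f(x_1) = 0.182675, coefficient = 2
x_2 = 0.3125, f(x_2) = 0.427137, coefficient = 2
x_3 = 0.4688, f(x_3) = 0.749060, coefficient = 2
x_4 = 0.6250, f(x_4) = 1.167654, coefficient = 2
x_5 = 0.7812, f(x_5) = 1.706407, coefficient = 2
x_6 = 0.9375, f(x_6) = 2.393990, coefficient = 2
x_7 = 1.0938, f(x_7) = 3.265334, coefficient = 2
x_8 = 1.2500, f(x_8) = 4.362929, coefficient = 1

I ≈ (0.156250/2) × 24.147443 = 1.886519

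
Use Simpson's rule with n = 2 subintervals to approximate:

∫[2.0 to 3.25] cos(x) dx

f(x) = cos(x)
a = 2.0, b = 3.25, n = 2
h = (b - a)/n = 0.625000

Simpson's rule: (h/3)[f(x₀) + 4f(x₁) + 2f(x₂) + ... + f(xₙ)]

x_0 = 2.0000, f(x_0) = -0.416147, coefficient = 1
x_1 = 2.6250, f(x_1) = -0.869507, coefficient = 4
x_2 = 3.2500, f(x_2) = -0.994130, coefficient = 1

I ≈ (0.625000/3) × -4.888305 = -1.018397
Exact value: -1.017493
Error: 0.000904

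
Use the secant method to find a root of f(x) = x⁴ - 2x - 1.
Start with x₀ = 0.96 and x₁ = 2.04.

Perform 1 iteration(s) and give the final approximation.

f(x) = x⁴ - 2x - 1
x₀ = 0.96, x₁ = 2.04

Secant formula: x_{n+1} = x_n - f(x_n)(x_n - x_{n-1})/(f(x_n) - f(x_{n-1}))

Iteration 1:
  f(0.960000) = -2.070653
  f(2.040000) = 12.238915
  x_2 = 2.040000 - 12.238915×(2.040000 - 0.960000)/(12.238915 - (-2.070653))
       = 1.116280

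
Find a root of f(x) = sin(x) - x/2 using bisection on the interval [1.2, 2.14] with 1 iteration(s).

f(x) = sin(x) - x/2
Initial interval: [1.2, 2.14]

Iteration 1:
  c_1 = (1.200000 + 2.140000)/2 = 1.670000
  f(c_1) = f(1.670000) = 0.160083
  f(a) × f(c) ≥ 0, new interval: [1.670000, 2.140000]

After 1 iteration(s), the approximation is c_1 = 1.670000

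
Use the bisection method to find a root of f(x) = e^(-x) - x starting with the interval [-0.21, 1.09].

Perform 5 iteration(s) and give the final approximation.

f(x) = e^(-x) - x
Initial interval: [-0.21, 1.09]

Iteration 1:
  c_1 = (-0.210000 + 1.090000)/2 = 0.440000
  f(c_1) = f(0.440000) = 0.204036
  f(a) × f(c) ≥ 0, new interval: [0.440000, 1.090000]
Iteration 2:
  c_2 = (0.440000 + 1.090000)/2 = 0.765000
  f(c_2) = f(0.765000) = -0.299666
  f(a) × f(c) < 0, new interval: [0.440000, 0.765000]
Iteration 3:
  c_3 = (0.440000 + 0.765000)/2 = 0.602500
  f(c_3) = f(0.602500) = -0.055059
  f(a) × f(c) < 0, new interval: [0.440000, 0.602500]
Iteration 4:
  c_4 = (0.440000 + 0.602500)/2 = 0.521250
  f(c_4) = f(0.521250) = 0.072528
  f(a) × f(c) ≥ 0, new interval: [0.521250, 0.602500]
Iteration 5:
  c_5 = (0.521250 + 0.602500)/2 = 0.561875
  f(c_5) = f(0.561875) = 0.008264
  f(a) × f(c) ≥ 0, new interval: [0.561875, 0.602500]

After 5 iteration(s), the approximation is c_5 = 0.561875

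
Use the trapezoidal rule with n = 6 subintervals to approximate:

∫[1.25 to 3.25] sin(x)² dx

f(x) = sin(x)²
a = 1.25, b = 3.25, n = 6
h = (b - a)/n = 0.333333

Trapezoidal rule: (h/2)[f(x₀) + 2f(x₁) + 2f(x₂) + ... + f(xₙ)]

x_0 = 1.2500, f(x_0) = 0.900572, coefficient = 1
x_1 = 1.5833, f(x_1) = 0.999843, coefficient = 2
x_2 = 1.9167, f(x_2) = 0.885068, coefficient = 2
x_3 = 2.2500, f(x_3) = 0.605398, coefficient = 2
x_4 = 2.5833, f(x_4) = 0.280593, coefficient = 2
x_5 = 2.9167, f(x_5) = 0.049744, coefficient = 2
x_6 = 3.2500, f(x_6) = 0.011706, coefficient = 1

I ≈ (0.333333/2) × 6.553571 = 1.092262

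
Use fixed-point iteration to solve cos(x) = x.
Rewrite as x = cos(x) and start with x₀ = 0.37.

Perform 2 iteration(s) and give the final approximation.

Equation: cos(x) = x
Fixed-point form: x = cos(x)
x₀ = 0.37

x_1 = g(0.370000) = 0.932327
x_2 = g(0.932327) = 0.595967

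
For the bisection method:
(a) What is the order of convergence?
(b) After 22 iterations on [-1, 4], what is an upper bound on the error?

(a) Bisection has linear (order 1) convergence; the error is halved each step.

(b) Error bound = (b-a)/2^n = (4 - (-1))/2^{22}
    = 5/2^{22}

(a) 1 (linear); (b) error ≤ 1.19e-06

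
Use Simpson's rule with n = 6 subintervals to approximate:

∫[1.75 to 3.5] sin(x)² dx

f(x) = sin(x)²
a = 1.75, b = 3.5, n = 6
h = (b - a)/n = 0.291667

Simpson's rule: (h/3)[f(x₀) + 4f(x₁) + 2f(x₂) + ... + f(xₙ)]

x_0 = 1.7500, f(x_0) = 0.968228, coefficient = 1
x_1 = 2.0417, f(x_1) = 0.794191, coefficient = 4
x_2 = 2.3333, f(x_2) = 0.522853, coefficient = 2
x_3 = 2.6250, f(x_3) = 0.243957, coefficient = 4
x_4 = 2.9167, f(x_4) = 0.049744, coefficient = 2
x_5 = 3.2083, f(x_5) = 0.004448, coefficient = 4
x_6 = 3.5000, f(x_6) = 0.123049, coefficient = 1

I ≈ (0.291667/3) × 6.406855 = 0.622889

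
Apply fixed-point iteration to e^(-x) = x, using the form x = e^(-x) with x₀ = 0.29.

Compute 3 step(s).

Equation: e^(-x) = x
Fixed-point form: x = e^(-x)
x₀ = 0.29

x_1 = g(0.290000) = 0.748264
x_2 = g(0.748264) = 0.473187
x_3 = g(0.473187) = 0.623013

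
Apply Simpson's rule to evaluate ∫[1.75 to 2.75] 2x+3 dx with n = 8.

f(x) = 2x+3
a = 1.75, b = 2.75, n = 8
h = (b - a)/n = 0.125000

Simpson's rule: (h/3)[f(x₀) + 4f(x₁) + 2f(x₂) + ... + f(xₙ)]

x_0 = 1.7500, f(x_0) = 6.500000, coefficient = 1
x_1 = 1.8750, f(x_1) = 6.750000, coefficient = 4
x_2 = 2.0000, f(x_2) = 7.000000, coefficient = 2
x_3 = 2.1250, f(x_3) = 7.250000, coefficient = 4
x_4 = 2.2500, f(x_4) = 7.500000, coefficient = 2
x_5 = 2.3750, f(x_5) = 7.750000, coefficient = 4
x_6 = 2.5000, f(x_6) = 8.000000, coefficient = 2
x_7 = 2.6250, f(x_7) = 8.250000, coefficient = 4
x_8 = 2.7500, f(x_8) = 8.500000, coefficient = 1

I ≈ (0.125000/3) × 180.000000 = 7.500000
Exact value: 7.500000
Error: 0.000000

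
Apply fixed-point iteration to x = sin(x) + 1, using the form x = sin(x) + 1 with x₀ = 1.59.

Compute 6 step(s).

Equation: x = sin(x) + 1
Fixed-point form: x = sin(x) + 1
x₀ = 1.59

x_1 = g(1.590000) = 1.999816
x_2 = g(1.999816) = 1.909374
x_3 = g(1.909374) = 1.943228
x_4 = g(1.943228) = 1.931445
x_5 = g(1.931445) = 1.935668
x_6 = g(1.935668) = 1.934170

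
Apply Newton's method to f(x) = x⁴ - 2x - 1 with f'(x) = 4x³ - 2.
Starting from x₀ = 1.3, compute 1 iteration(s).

f(x) = x⁴ - 2x - 1
f'(x) = 4x³ - 2
x₀ = 1.3

Newton-Raphson formula: x_{n+1} = x_n - f(x_n)/f'(x_n)

Iteration 1:
  f(1.300000) = -0.743900
  f'(1.300000) = 6.788000
  x_1 = 1.300000 - (-0.743900)/6.788000 = 1.409590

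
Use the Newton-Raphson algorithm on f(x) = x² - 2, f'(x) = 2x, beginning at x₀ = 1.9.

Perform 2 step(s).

f(x) = x² - 2
f'(x) = 2x
x₀ = 1.9

Newton-Raphson formula: x_{n+1} = x_n - f(x_n)/f'(x_n)

Iteration 1:
  f(1.900000) = 1.610000
  f'(1.900000) = 3.800000
  x_1 = 1.900000 - 1.610000/3.800000 = 1.476316
Iteration 2:
  f(1.476316) = 0.179508
  f'(1.476316) = 2.952632
  x_2 = 1.476316 - 0.179508/2.952632 = 1.415520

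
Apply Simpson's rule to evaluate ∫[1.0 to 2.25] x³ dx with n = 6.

f(x) = x³
a = 1.0, b = 2.25, n = 6
h = (b - a)/n = 0.208333

Simpson's rule: (h/3)[f(x₀) + 4f(x₁) + 2f(x₂) + ... + f(xₙ)]

x_0 = 1.0000, f(x_0) = 1.000000, coefficient = 1
x_1 = 1.2083, f(x_1) = 1.764251, coefficient = 4
x_2 = 1.4167, f(x_2) = 2.843171, coefficient = 2
x_3 = 1.6250, f(x_3) = 4.291016, coefficient = 4
x_4 = 1.8333, f(x_4) = 6.162037, coefficient = 2
x_5 = 2.0417, f(x_5) = 8.510489, coefficient = 4
x_6 = 2.2500, f(x_6) = 11.390625, coefficient = 1

I ≈ (0.208333/3) × 88.664063 = 6.157227
Exact value: 6.157227
Error: 0.000000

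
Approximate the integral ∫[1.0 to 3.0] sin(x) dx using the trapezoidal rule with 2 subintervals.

f(x) = sin(x)
a = 1.0, b = 3.0, n = 2
h = (b - a)/n = 1.000000

Trapezoidal rule: (h/2)[f(x₀) + 2f(x₁) + 2f(x₂) + ... + f(xₙ)]

x_0 = 1.0000, f(x_0) = 0.841471, coefficient = 1
x_1 = 2.0000, f(x_1) = 0.909297, coefficient = 2
x_2 = 3.0000, f(x_2) = 0.141120, coefficient = 1

I ≈ (1.000000/2) × 2.801186 = 1.400593
Exact value: 1.530295
Error: 0.129702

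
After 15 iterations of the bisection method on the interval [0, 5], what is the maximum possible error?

Bisection error bound: |error| ≤ (b-a)/2^n
|error| ≤ (5 - 0)/2^15 = 5/2^15
|error| ≤ 0.0001525879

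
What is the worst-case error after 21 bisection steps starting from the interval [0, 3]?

Bisection error bound: |error| ≤ (b-a)/2^n
|error| ≤ (3 - 0)/2^21 = 3/2^21
|error| ≤ 0.0000014305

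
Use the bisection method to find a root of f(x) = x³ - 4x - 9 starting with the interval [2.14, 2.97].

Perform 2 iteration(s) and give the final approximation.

f(x) = x³ - 4x - 9
Initial interval: [2.14, 2.97]

Iteration 1:
  c_1 = (2.140000 + 2.970000)/2 = 2.555000
  f(c_1) = f(2.555000) = -2.540896
  f(a) × f(c) ≥ 0, new interval: [2.555000, 2.970000]
Iteration 2:
  c_2 = (2.555000 + 2.970000)/2 = 2.762500
  f(c_2) = f(2.762500) = 1.031760
  f(a) × f(c) < 0, new interval: [2.555000, 2.762500]

After 2 iteration(s), the approximation is c_2 = 2.762500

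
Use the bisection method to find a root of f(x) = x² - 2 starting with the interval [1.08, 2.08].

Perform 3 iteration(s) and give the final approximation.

f(x) = x² - 2
Initial interval: [1.08, 2.08]

Iteration 1:
  c_1 = (1.080000 + 2.080000)/2 = 1.580000
  f(c_1) = f(1.580000) = 0.496400
  f(a) × f(c) < 0, new interval: [1.080000, 1.580000]
Iteration 2:
  c_2 = (1.080000 + 1.580000)/2 = 1.330000
  f(c_2) = f(1.330000) = -0.231100
  f(a) × f(c) ≥ 0, new interval: [1.330000, 1.580000]
Iteration 3:
  c_3 = (1.330000 + 1.580000)/2 = 1.455000
  f(c_3) = f(1.455000) = 0.117025
  f(a) × f(c) < 0, new interval: [1.330000, 1.455000]

After 3 iteration(s), the approximation is c_3 = 1.455000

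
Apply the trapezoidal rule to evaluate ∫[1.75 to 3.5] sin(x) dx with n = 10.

f(x) = sin(x)
a = 1.75, b = 3.5, n = 10
h = (b - a)/n = 0.175000

Trapezoidal rule: (h/2)[f(x₀) + 2f(x₁) + 2f(x₂) + ... + f(xₙ)]

x_0 = 1.7500, f(x_0) = 0.983986, coefficient = 1
x_1 = 1.9250, f(x_1) = 0.937923, coefficient = 2
x_2 = 2.1000, f(x_2) = 0.863209, coefficient = 2
x_3 = 2.2750, f(x_3) = 0.762127, coefficient = 2
x_4 = 2.4500, f(x_4) = 0.637765, coefficient = 2
x_5 = 2.6250, f(x_5) = 0.493920, coefficient = 2
x_6 = 2.8000, f(x_6) = 0.334988, coefficient = 2
x_7 = 2.9750, f(x_7) = 0.165823, coefficient = 2
x_8 = 3.1500, f(x_8) = -0.008407, coefficient = 2
x_9 = 3.3250, f(x_9) = -0.182381, coefficient = 2
x_10 = 3.5000, f(x_10) = -0.350783, coefficient = 1

I ≈ (0.175000/2) × 8.643139 = 0.756275
Exact value: 0.758211
Error: 0.001936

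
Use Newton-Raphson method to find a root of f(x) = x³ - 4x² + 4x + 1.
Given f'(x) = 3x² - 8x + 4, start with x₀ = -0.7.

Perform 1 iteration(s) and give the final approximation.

f(x) = x³ - 4x² + 4x + 1
f'(x) = 3x² - 8x + 4
x₀ = -0.7

Newton-Raphson formula: x_{n+1} = x_n - f(x_n)/f'(x_n)

Iteration 1:
  f(-0.700000) = -4.103000
  f'(-0.700000) = 11.070000
  x_1 = -0.700000 - (-4.103000)/11.070000 = -0.329359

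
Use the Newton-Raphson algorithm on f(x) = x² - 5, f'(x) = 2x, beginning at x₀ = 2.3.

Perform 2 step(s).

f(x) = x² - 5
f'(x) = 2x
x₀ = 2.3

Newton-Raphson formula: x_{n+1} = x_n - f(x_n)/f'(x_n)

Iteration 1:
  f(2.300000) = 0.290000
  f'(2.300000) = 4.600000
  x_1 = 2.300000 - 0.290000/4.600000 = 2.236957
Iteration 2:
  f(2.236957) = 0.003974
  f'(2.236957) = 4.473913
  x_2 = 2.236957 - 0.003974/4.473913 = 2.236068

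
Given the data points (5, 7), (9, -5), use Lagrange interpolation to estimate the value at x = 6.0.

Lagrange interpolation formula:
P(x) = Σ yᵢ × Lᵢ(x)
where Lᵢ(x) = Π_{j≠i} (x - xⱼ)/(xᵢ - xⱼ)

L_0(6.0) = (6.0 - 9)/(5 - 9) = 0.750000
L_1(6.0) = (6.0 - 5)/(9 - 5) = 0.250000

P(6.0) = 7×L_0(6.0) + (-5)×L_1(6.0)
P(6.0) = 4.000000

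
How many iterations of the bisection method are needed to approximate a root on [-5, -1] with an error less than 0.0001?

We need (b-a)/2^n ≤ 0.0001
(-1 - (-5))/2^n ≤ 0.0001
4/2^n ≤ 0.0001
2^n ≥ 40000
n ≥ log₂(40000) = 15.29
n ≥ 16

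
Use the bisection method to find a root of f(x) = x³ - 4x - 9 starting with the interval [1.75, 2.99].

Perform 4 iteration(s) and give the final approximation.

f(x) = x³ - 4x - 9
Initial interval: [1.75, 2.99]

Iteration 1:
  c_1 = (1.750000 + 2.990000)/2 = 2.370000
  f(c_1) = f(2.370000) = -5.167947
  f(a) × f(c) ≥ 0, new interval: [2.370000, 2.990000]
Iteration 2:
  c_2 = (2.370000 + 2.990000)/2 = 2.680000
  f(c_2) = f(2.680000) = -0.471168
  f(a) × f(c) ≥ 0, new interval: [2.680000, 2.990000]
Iteration 3:
  c_3 = (2.680000 + 2.990000)/2 = 2.835000
  f(c_3) = f(2.835000) = 2.445533
  f(a) × f(c) < 0, new interval: [2.680000, 2.835000]
Iteration 4:
  c_4 = (2.680000 + 2.835000)/2 = 2.757500
  f(c_4) = f(2.757500) = 0.937496
  f(a) × f(c) < 0, new interval: [2.680000, 2.757500]

After 4 iteration(s), the approximation is c_4 = 2.757500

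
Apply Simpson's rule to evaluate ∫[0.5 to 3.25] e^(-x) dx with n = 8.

f(x) = e^(-x)
a = 0.5, b = 3.25, n = 8
h = (b - a)/n = 0.343750

Simpson's rule: (h/3)[f(x₀) + 4f(x₁) + 2f(x₂) + ... + f(xₙ)]

x_0 = 0.5000, f(x_0) = 0.606531, coefficient = 1
x_1 = 0.8438, f(x_1) = 0.430095, coefficient = 4
x_2 = 1.1875, f(x_2) = 0.304983, coefficient = 2
x_3 = 1.5312, f(x_3) = 0.216265, coefficient = 4
x_4 = 1.8750, f(x_4) = 0.153355, coefficient = 2
x_5 = 2.2188, f(x_5) = 0.108745, coefficient = 4
x_6 = 2.5625, f(x_6) = 0.077112, coefficient = 2
x_7 = 2.9062, f(x_7) = 0.054680, coefficient = 4
x_8 = 3.2500, f(x_8) = 0.038774, coefficient = 1

I ≈ (0.343750/3) × 4.955344 = 0.567800
Exact value: 0.567756
Error: 0.000043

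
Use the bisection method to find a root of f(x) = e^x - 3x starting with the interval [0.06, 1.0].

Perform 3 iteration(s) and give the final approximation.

f(x) = e^x - 3x
Initial interval: [0.06, 1.0]

Iteration 1:
  c_1 = (0.060000 + 1.000000)/2 = 0.530000
  f(c_1) = f(0.530000) = 0.108932
  f(a) × f(c) ≥ 0, new interval: [0.530000, 1.000000]
Iteration 2:
  c_2 = (0.530000 + 1.000000)/2 = 0.765000
  f(c_2) = f(0.765000) = -0.146006
  f(a) × f(c) < 0, new interval: [0.530000, 0.765000]
Iteration 3:
  c_3 = (0.530000 + 0.765000)/2 = 0.647500
  f(c_3) = f(0.647500) = -0.031742
  f(a) × f(c) < 0, new interval: [0.530000, 0.647500]

After 3 iteration(s), the approximation is c_3 = 0.647500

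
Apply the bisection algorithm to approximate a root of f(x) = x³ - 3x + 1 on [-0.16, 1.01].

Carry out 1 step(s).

f(x) = x³ - 3x + 1
Initial interval: [-0.16, 1.01]

Iteration 1:
  c_1 = (-0.160000 + 1.010000)/2 = 0.425000
  f(c_1) = f(0.425000) = -0.198234
  f(a) × f(c) < 0, new interval: [-0.160000, 0.425000]

After 1 iteration(s), the approximation is c_1 = 0.425000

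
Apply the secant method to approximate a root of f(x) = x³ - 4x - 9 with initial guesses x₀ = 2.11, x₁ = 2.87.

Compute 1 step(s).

f(x) = x³ - 4x - 9
x₀ = 2.11, x₁ = 2.87

Secant formula: x_{n+1} = x_n - f(x_n)(x_n - x_{n-1})/(f(x_n) - f(x_{n-1}))

Iteration 1:
  f(2.110000) = -8.046069
  f(2.870000) = 3.159903
  x_2 = 2.870000 - 3.159903×(2.870000 - 2.110000)/(3.159903 - (-8.046069))
       = 2.655692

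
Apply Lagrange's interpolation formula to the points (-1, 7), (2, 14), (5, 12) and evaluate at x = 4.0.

Lagrange interpolation formula:
P(x) = Σ yᵢ × Lᵢ(x)
where Lᵢ(x) = Π_{j≠i} (x - xⱼ)/(xᵢ - xⱼ)

L_0(4.0) = (4.0 - 2)/(-1 - 2) × (4.0 - 5)/(-1 - 5) = -0.111111
L_1(4.0) = (4.0 - (-1))/(2 - (-1)) × (4.0 - 5)/(2 - 5) = 0.555556
L_2(4.0) = (4.0 - (-1))/(5 - (-1)) × (4.0 - 2)/(5 - 2) = 0.555556

P(4.0) = 7×L_0(4.0) + 14×L_1(4.0) + 12×L_2(4.0)
P(4.0) = 13.666667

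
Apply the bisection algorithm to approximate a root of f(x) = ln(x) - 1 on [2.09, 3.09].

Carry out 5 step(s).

f(x) = ln(x) - 1
Initial interval: [2.09, 3.09]

Iteration 1:
  c_1 = (2.090000 + 3.090000)/2 = 2.590000
  f(c_1) = f(2.590000) = -0.048342
  f(a) × f(c) ≥ 0, new interval: [2.590000, 3.090000]
Iteration 2:
  c_2 = (2.590000 + 3.090000)/2 = 2.840000
  f(c_2) = f(2.840000) = 0.043804
  f(a) × f(c) < 0, new interval: [2.590000, 2.840000]
Iteration 3:
  c_3 = (2.590000 + 2.840000)/2 = 2.715000
  f(c_3) = f(2.715000) = -0.001208
  f(a) × f(c) ≥ 0, new interval: [2.715000, 2.840000]
Iteration 4:
  c_4 = (2.715000 + 2.840000)/2 = 2.777500
  f(c_4) = f(2.777500) = 0.021551
  f(a) × f(c) < 0, new interval: [2.715000, 2.777500]
Iteration 5:
  c_5 = (2.715000 + 2.777500)/2 = 2.746250
  f(c_5) = f(2.746250) = 0.010236
  f(a) × f(c) < 0, new interval: [2.715000, 2.746250]

After 5 iteration(s), the approximation is c_5 = 2.746250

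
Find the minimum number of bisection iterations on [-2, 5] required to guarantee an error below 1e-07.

We need (b-a)/2^n ≤ 1e-07
(5 - (-2))/2^n ≤ 1e-07
7/2^n ≤ 1e-07
2^n ≥ 70000000
n ≥ log₂(70000000) = 26.06
n ≥ 27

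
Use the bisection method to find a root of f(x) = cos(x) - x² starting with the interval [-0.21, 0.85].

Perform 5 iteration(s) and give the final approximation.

f(x) = cos(x) - x²
Initial interval: [-0.21, 0.85]

Iteration 1:
  c_1 = (-0.210000 + 0.850000)/2 = 0.320000
  f(c_1) = f(0.320000) = 0.846835
  f(a) × f(c) ≥ 0, new interval: [0.320000, 0.850000]
Iteration 2:
  c_2 = (0.320000 + 0.850000)/2 = 0.585000
  f(c_2) = f(0.585000) = 0.491487
  f(a) × f(c) ≥ 0, new interval: [0.585000, 0.850000]
Iteration 3:
  c_3 = (0.585000 + 0.850000)/2 = 0.717500
  f(c_3) = f(0.717500) = 0.238646
  f(a) × f(c) ≥ 0, new interval: [0.717500, 0.850000]
Iteration 4:
  c_4 = (0.717500 + 0.850000)/2 = 0.783750
  f(c_4) = f(0.783750) = 0.094007
  f(a) × f(c) ≥ 0, new interval: [0.783750, 0.850000]
Iteration 5:
  c_5 = (0.783750 + 0.850000)/2 = 0.816875
  f(c_5) = f(0.816875) = 0.017218
  f(a) × f(c) ≥ 0, new interval: [0.816875, 0.850000]

After 5 iteration(s), the approximation is c_5 = 0.816875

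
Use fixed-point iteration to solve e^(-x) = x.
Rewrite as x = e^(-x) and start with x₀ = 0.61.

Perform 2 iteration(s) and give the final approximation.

Equation: e^(-x) = x
Fixed-point form: x = e^(-x)
x₀ = 0.61

x_1 = g(0.610000) = 0.543351
x_2 = g(0.543351) = 0.580799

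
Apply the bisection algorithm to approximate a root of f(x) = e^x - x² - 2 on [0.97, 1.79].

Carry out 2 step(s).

f(x) = e^x - x² - 2
Initial interval: [0.97, 1.79]

Iteration 1:
  c_1 = (0.970000 + 1.790000)/2 = 1.380000
  f(c_1) = f(1.380000) = 0.070502
  f(a) × f(c) < 0, new interval: [0.970000, 1.380000]
Iteration 2:
  c_2 = (0.970000 + 1.380000)/2 = 1.175000
  f(c_2) = f(1.175000) = -0.142482
  f(a) × f(c) ≥ 0, new interval: [1.175000, 1.380000]

After 2 iteration(s), the approximation is c_2 = 1.175000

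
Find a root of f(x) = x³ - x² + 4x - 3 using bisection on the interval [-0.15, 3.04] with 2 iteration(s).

f(x) = x³ - x² + 4x - 3
Initial interval: [-0.15, 3.04]

Iteration 1:
  c_1 = (-0.150000 + 3.040000)/2 = 1.445000
  f(c_1) = f(1.445000) = 3.709171
  f(a) × f(c) < 0, new interval: [-0.150000, 1.445000]
Iteration 2:
  c_2 = (-0.150000 + 1.445000)/2 = 0.647500
  f(c_2) = f(0.647500) = -0.557788
  f(a) × f(c) ≥ 0, new interval: [0.647500, 1.445000]

After 2 iteration(s), the approximation is c_2 = 0.647500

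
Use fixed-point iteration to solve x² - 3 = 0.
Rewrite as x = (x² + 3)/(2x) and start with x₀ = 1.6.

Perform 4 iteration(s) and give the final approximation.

Equation: x² - 3 = 0
Fixed-point form: x = (x² + 3)/(2x)
x₀ = 1.6

x_1 = g(1.600000) = 1.737500
x_2 = g(1.737500) = 1.732059
x_3 = g(1.732059) = 1.732051
x_4 = g(1.732051) = 1.732051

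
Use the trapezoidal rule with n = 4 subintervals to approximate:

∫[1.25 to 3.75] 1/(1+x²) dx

f(x) = 1/(1+x²)
a = 1.25, b = 3.75, n = 4
h = (b - a)/n = 0.625000

Trapezoidal rule: (h/2)[f(x₀) + 2f(x₁) + 2f(x₂) + ... + f(xₙ)]

x_0 = 1.2500, f(x_0) = 0.390244, coefficient = 1
x_1 = 1.8750, f(x_1) = 0.221453, coefficient = 2
x_2 = 2.5000, f(x_2) = 0.137931, coefficient = 2
x_3 = 3.1250, f(x_3) = 0.092888, coefficient = 2
x_4 = 3.7500, f(x_4) = 0.066390, coefficient = 1

I ≈ (0.625000/2) × 1.361179 = 0.425368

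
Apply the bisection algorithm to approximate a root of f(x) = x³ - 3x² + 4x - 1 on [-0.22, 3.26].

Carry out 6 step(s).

f(x) = x³ - 3x² + 4x - 1
Initial interval: [-0.22, 3.26]

Iteration 1:
  c_1 = (-0.220000 + 3.260000)/2 = 1.520000
  f(c_1) = f(1.520000) = 1.660608
  f(a) × f(c) < 0, new interval: [-0.220000, 1.520000]
Iteration 2:
  c_2 = (-0.220000 + 1.520000)/2 = 0.650000
  f(c_2) = f(0.650000) = 0.607125
  f(a) × f(c) < 0, new interval: [-0.220000, 0.650000]
Iteration 3:
  c_3 = (-0.220000 + 0.650000)/2 = 0.215000
  f(c_3) = f(0.215000) = -0.268737
  f(a) × f(c) ≥ 0, new interval: [0.215000, 0.650000]
Iteration 4:
  c_4 = (0.215000 + 0.650000)/2 = 0.432500
  f(c_4) = f(0.432500) = 0.249733
  f(a) × f(c) < 0, new interval: [0.215000, 0.432500]
Iteration 5:
  c_5 = (0.215000 + 0.432500)/2 = 0.323750
  f(c_5) = f(0.323750) = 0.014491
  f(a) × f(c) < 0, new interval: [0.215000, 0.323750]
Iteration 6:
  c_6 = (0.215000 + 0.323750)/2 = 0.269375
  f(c_6) = f(0.269375) = -0.120642
  f(a) × f(c) ≥ 0, new interval: [0.269375, 0.323750]

After 6 iteration(s), the approximation is c_6 = 0.269375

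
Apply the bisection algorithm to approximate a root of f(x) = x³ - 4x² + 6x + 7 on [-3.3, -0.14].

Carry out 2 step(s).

f(x) = x³ - 4x² + 6x + 7
Initial interval: [-3.3, -0.14]

Iteration 1:
  c_1 = (-3.300000 + (-0.140000))/2 = -1.720000
  f(c_1) = f(-1.720000) = -20.242048
  f(a) × f(c) ≥ 0, new interval: [-1.720000, -0.140000]
Iteration 2:
  c_2 = (-1.720000 + (-0.140000))/2 = -0.930000
  f(c_2) = f(-0.930000) = -2.843957
  f(a) × f(c) ≥ 0, new interval: [-0.930000, -0.140000]

After 2 iteration(s), the approximation is c_2 = -0.930000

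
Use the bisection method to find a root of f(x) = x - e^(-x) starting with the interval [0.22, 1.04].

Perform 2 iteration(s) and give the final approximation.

f(x) = x - e^(-x)
Initial interval: [0.22, 1.04]

Iteration 1:
  c_1 = (0.220000 + 1.040000)/2 = 0.630000
  f(c_1) = f(0.630000) = 0.097408
  f(a) × f(c) < 0, new interval: [0.220000, 0.630000]
Iteration 2:
  c_2 = (0.220000 + 0.630000)/2 = 0.425000
  f(c_2) = f(0.425000) = -0.228770
  f(a) × f(c) ≥ 0, new interval: [0.425000, 0.630000]

After 2 iteration(s), the approximation is c_2 = 0.425000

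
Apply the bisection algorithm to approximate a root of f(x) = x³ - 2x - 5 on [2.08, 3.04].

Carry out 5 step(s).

f(x) = x³ - 2x - 5
Initial interval: [2.08, 3.04]

Iteration 1:
  c_1 = (2.080000 + 3.040000)/2 = 2.560000
  f(c_1) = f(2.560000) = 6.657216
  f(a) × f(c) < 0, new interval: [2.080000, 2.560000]
Iteration 2:
  c_2 = (2.080000 + 2.560000)/2 = 2.320000
  f(c_2) = f(2.320000) = 2.847168
  f(a) × f(c) < 0, new interval: [2.080000, 2.320000]
Iteration 3:
  c_3 = (2.080000 + 2.320000)/2 = 2.200000
  f(c_3) = f(2.200000) = 1.248000
  f(a) × f(c) < 0, new interval: [2.080000, 2.200000]
Iteration 4:
  c_4 = (2.080000 + 2.200000)/2 = 2.140000
  f(c_4) = f(2.140000) = 0.520344
  f(a) × f(c) < 0, new interval: [2.080000, 2.140000]
Iteration 5:
  c_5 = (2.080000 + 2.140000)/2 = 2.110000
  f(c_5) = f(2.110000) = 0.173931
  f(a) × f(c) < 0, new interval: [2.080000, 2.110000]

After 5 iteration(s), the approximation is c_5 = 2.110000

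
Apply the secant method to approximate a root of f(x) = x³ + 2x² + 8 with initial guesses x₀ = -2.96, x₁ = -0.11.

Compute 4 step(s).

f(x) = x³ + 2x² + 8
x₀ = -2.96, x₁ = -0.11

Secant formula: x_{n+1} = x_n - f(x_n)(x_n - x_{n-1})/(f(x_n) - f(x_{n-1}))

Iteration 1:
  f(-2.960000) = -0.411136
  f(-0.110000) = 8.022869
  x_2 = -0.110000 - 8.022869×(-0.110000 - (-2.960000))/(8.022869 - (-0.411136))
       = -2.821070
Iteration 2:
  f(-0.110000) = 8.022869
  f(-2.821070) = 1.465569
  x_3 = -2.821070 - 1.465569×(-2.821070 - (-0.110000))/(1.465569 - 8.022869)
       = -3.426999
Iteration 3:
  f(-2.821070) = 1.465569
  f(-3.426999) = -8.759137
  x_4 = -3.426999 - (-8.759137)×(-3.426999 - (-2.821070))/(-8.759137 - 1.465569)
       = -2.907921
Iteration 4:
  f(-3.426999) = -8.759137
  f(-2.907921) = 0.322611
  x_5 = -2.907921 - 0.322611×(-2.907921 - (-3.426999))/(0.322611 - (-8.759137))
       = -2.926361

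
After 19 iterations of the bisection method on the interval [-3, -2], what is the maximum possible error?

Bisection error bound: |error| ≤ (b-a)/2^n
|error| ≤ (-2 - (-3))/2^19 = 1/2^19
|error| ≤ 0.0000019073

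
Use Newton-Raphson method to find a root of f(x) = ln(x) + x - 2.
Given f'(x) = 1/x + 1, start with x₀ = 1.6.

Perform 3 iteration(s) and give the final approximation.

f(x) = ln(x) + x - 2
f'(x) = 1/x + 1
x₀ = 1.6

Newton-Raphson formula: x_{n+1} = x_n - f(x_n)/f'(x_n)

Iteration 1:
  f(1.600000) = 0.070004
  f'(1.600000) = 1.625000
  x_1 = 1.600000 - 0.070004/1.625000 = 1.556921
Iteration 2:
  f(1.556921) = -0.000369
  f'(1.556921) = 1.642293
  x_2 = 1.556921 - (-0.000369)/1.642293 = 1.557146
Iteration 3:
  f(1.557146) = 0.000000
  f'(1.557146) = 1.642201
  x_3 = 1.557146 - 0.000000/1.642201 = 1.557146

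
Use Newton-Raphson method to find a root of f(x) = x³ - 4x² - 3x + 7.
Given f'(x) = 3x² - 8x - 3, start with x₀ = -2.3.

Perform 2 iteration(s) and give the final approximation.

f(x) = x³ - 4x² - 3x + 7
f'(x) = 3x² - 8x - 3
x₀ = -2.3

Newton-Raphson formula: x_{n+1} = x_n - f(x_n)/f'(x_n)

Iteration 1:
  f(-2.300000) = -19.427000
  f'(-2.300000) = 31.270000
  x_1 = -2.300000 - (-19.427000)/31.270000 = -1.678734
Iteration 2:
  f(-1.678734) = -3.967303
  f'(-1.678734) = 18.884308
  x_2 = -1.678734 - (-3.967303)/18.884308 = -1.468649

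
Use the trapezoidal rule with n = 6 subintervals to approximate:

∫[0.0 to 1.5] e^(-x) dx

f(x) = e^(-x)
a = 0.0, b = 1.5, n = 6
h = (b - a)/n = 0.250000

Trapezoidal rule: (h/2)[f(x₀) + 2f(x₁) + 2f(x₂) + ... + f(xₙ)]

x_0 = 0.0000, f(x_0) = 1.000000, coefficient = 1
x_1 = 0.2500, f(x_1) = 0.778801, coefficient = 2
x_2 = 0.5000, f(x_2) = 0.606531, coefficient = 2
x_3 = 0.7500, f(x_3) = 0.472367, coefficient = 2
x_4 = 1.0000, f(x_4) = 0.367879, coefficient = 2
x_5 = 1.2500, f(x_5) = 0.286505, coefficient = 2
x_6 = 1.5000, f(x_6) = 0.223130, coefficient = 1

I ≈ (0.250000/2) × 6.247295 = 0.780912
Exact value: 0.776870
Error: 0.004042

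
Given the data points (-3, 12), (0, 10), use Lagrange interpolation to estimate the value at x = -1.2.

Lagrange interpolation formula:
P(x) = Σ yᵢ × Lᵢ(x)
where Lᵢ(x) = Π_{j≠i} (x - xⱼ)/(xᵢ - xⱼ)

L_0(-1.2) = (-1.2 - 0)/(-3 - 0) = 0.400000
L_1(-1.2) = (-1.2 - (-3))/(0 - (-3)) = 0.600000

P(-1.2) = 12×L_0(-1.2) + 10×L_1(-1.2)
P(-1.2) = 10.800000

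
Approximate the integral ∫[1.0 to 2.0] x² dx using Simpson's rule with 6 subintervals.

f(x) = x²
a = 1.0, b = 2.0, n = 6
h = (b - a)/n = 0.166667

Simpson's rule: (h/3)[f(x₀) + 4f(x₁) + 2f(x₂) + ... + f(xₙ)]

x_0 = 1.0000, f(x_0) = 1.000000, coefficient = 1
x_1 = 1.1667, f(x_1) = 1.361111, coefficient = 4
x_2 = 1.3333, f(x_2) = 1.777778, coefficient = 2
x_3 = 1.5000, f(x_3) = 2.250000, coefficient = 4
x_4 = 1.6667, f(x_4) = 2.777778, coefficient = 2
x_5 = 1.8333, f(x_5) = 3.361111, coefficient = 4
x_6 = 2.0000, f(x_6) = 4.000000, coefficient = 1

I ≈ (0.166667/3) × 42.000000 = 2.333333
Exact value: 2.333333
Error: 0.000000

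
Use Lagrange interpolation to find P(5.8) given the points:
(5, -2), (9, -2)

Lagrange interpolation formula:
P(x) = Σ yᵢ × Lᵢ(x)
where Lᵢ(x) = Π_{j≠i} (x - xⱼ)/(xᵢ - xⱼ)

L_0(5.8) = (5.8 - 9)/(5 - 9) = 0.800000
L_1(5.8) = (5.8 - 5)/(9 - 5) = 0.200000

P(5.8) = (-2)×L_0(5.8) + (-2)×L_1(5.8)
P(5.8) = -2.000000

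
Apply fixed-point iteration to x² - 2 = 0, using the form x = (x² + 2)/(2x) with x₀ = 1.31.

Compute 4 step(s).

Equation: x² - 2 = 0
Fixed-point form: x = (x² + 2)/(2x)
x₀ = 1.31

x_1 = g(1.310000) = 1.418359
x_2 = g(1.418359) = 1.414220
x_3 = g(1.414220) = 1.414214
x_4 = g(1.414214) = 1.414214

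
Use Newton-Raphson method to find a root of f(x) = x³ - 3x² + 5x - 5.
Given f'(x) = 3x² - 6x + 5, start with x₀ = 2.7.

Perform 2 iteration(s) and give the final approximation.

f(x) = x³ - 3x² + 5x - 5
f'(x) = 3x² - 6x + 5
x₀ = 2.7

Newton-Raphson formula: x_{n+1} = x_n - f(x_n)/f'(x_n)

Iteration 1:
  f(2.700000) = 6.313000
  f'(2.700000) = 10.670000
  x_1 = 2.700000 - 6.313000/10.670000 = 2.108341
Iteration 2:
  f(2.108341) = 1.578191
  f'(2.108341) = 5.685260
  x_2 = 2.108341 - 1.578191/5.685260 = 1.830748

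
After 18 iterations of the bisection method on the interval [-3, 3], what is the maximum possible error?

Bisection error bound: |error| ≤ (b-a)/2^n
|error| ≤ (3 - (-3))/2^18 = 6/2^18
|error| ≤ 0.0000228882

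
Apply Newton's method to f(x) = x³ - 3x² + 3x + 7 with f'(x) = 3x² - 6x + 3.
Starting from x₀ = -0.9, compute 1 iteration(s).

f(x) = x³ - 3x² + 3x + 7
f'(x) = 3x² - 6x + 3
x₀ = -0.9

Newton-Raphson formula: x_{n+1} = x_n - f(x_n)/f'(x_n)

Iteration 1:
  f(-0.900000) = 1.141000
  f'(-0.900000) = 10.830000
  x_1 = -0.900000 - 1.141000/10.830000 = -1.005355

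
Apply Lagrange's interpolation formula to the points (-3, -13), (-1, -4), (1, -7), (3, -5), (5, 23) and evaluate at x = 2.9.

Lagrange interpolation formula:
P(x) = Σ yᵢ × Lᵢ(x)
where Lᵢ(x) = Π_{j≠i} (x - xⱼ)/(xᵢ - xⱼ)

L_0(2.9) = (2.9 - (-1))/(-3 - (-1)) × (2.9 - 1)/(-3 - 1) × (2.9 - 3)/(-3 - 3) × (2.9 - 5)/(-3 - 5) = 0.004052
L_1(2.9) = (2.9 - (-3))/(-1 - (-3)) × (2.9 - 1)/(-1 - 1) × (2.9 - 3)/(-1 - 3) × (2.9 - 5)/(-1 - 5) = -0.024522
L_2(2.9) = (2.9 - (-3))/(1 - (-3)) × (2.9 - (-1))/(1 - (-1)) × (2.9 - 3)/(1 - 3) × (2.9 - 5)/(1 - 5) = 0.075502
L_3(2.9) = (2.9 - (-3))/(3 - (-3)) × (2.9 - (-1))/(3 - (-1)) × (2.9 - 1)/(3 - 1) × (2.9 - 5)/(3 - 5) = 0.956353
L_4(2.9) = (2.9 - (-3))/(5 - (-3)) × (2.9 - (-1))/(5 - (-1)) × (2.9 - 1)/(5 - 1) × (2.9 - 3)/(5 - 3) = -0.011385

P(2.9) = (-13)×L_0(2.9) + (-4)×L_1(2.9) + (-7)×L_2(2.9) + (-5)×L_3(2.9) + 23×L_4(2.9)
P(2.9) = -5.526728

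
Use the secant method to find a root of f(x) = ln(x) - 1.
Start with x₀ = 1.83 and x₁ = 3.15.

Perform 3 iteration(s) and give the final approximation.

f(x) = ln(x) - 1
x₀ = 1.83, x₁ = 3.15

Secant formula: x_{n+1} = x_n - f(x_n)(x_n - x_{n-1})/(f(x_n) - f(x_{n-1}))

Iteration 1:
  f(1.830000) = -0.395684
  f(3.150000) = 0.147402
  x_2 = 3.150000 - 0.147402×(3.150000 - 1.830000)/(0.147402 - (-0.395684))
       = 2.791731
Iteration 2:
  f(3.150000) = 0.147402
  f(2.791731) = 0.026662
  x_3 = 2.791731 - 0.026662×(2.791731 - 3.150000)/(0.026662 - 0.147402)
       = 2.712618
Iteration 3:
  f(2.791731) = 0.026662
  f(2.712618) = -0.002086
  x_4 = 2.712618 - (-0.002086)×(2.712618 - 2.791731)/(-0.002086 - 0.026662)
       = 2.718358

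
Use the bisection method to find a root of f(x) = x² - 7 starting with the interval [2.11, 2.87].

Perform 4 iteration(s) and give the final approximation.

f(x) = x² - 7
Initial interval: [2.11, 2.87]

Iteration 1:
  c_1 = (2.110000 + 2.870000)/2 = 2.490000
  f(c_1) = f(2.490000) = -0.799900
  f(a) × f(c) ≥ 0, new interval: [2.490000, 2.870000]
Iteration 2:
  c_2 = (2.490000 + 2.870000)/2 = 2.680000
  f(c_2) = f(2.680000) = 0.182400
  f(a) × f(c) < 0, new interval: [2.490000, 2.680000]
Iteration 3:
  c_3 = (2.490000 + 2.680000)/2 = 2.585000
  f(c_3) = f(2.585000) = -0.317775
  f(a) × f(c) ≥ 0, new interval: [2.585000, 2.680000]
Iteration 4:
  c_4 = (2.585000 + 2.680000)/2 = 2.632500
  f(c_4) = f(2.632500) = -0.069944
  f(a) × f(c) ≥ 0, new interval: [2.632500, 2.680000]

After 4 iteration(s), the approximation is c_4 = 2.632500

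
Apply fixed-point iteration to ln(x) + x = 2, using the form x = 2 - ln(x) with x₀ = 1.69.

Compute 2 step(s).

Equation: ln(x) + x = 2
Fixed-point form: x = 2 - ln(x)
x₀ = 1.69

x_1 = g(1.690000) = 1.475271
x_2 = g(1.475271) = 1.611158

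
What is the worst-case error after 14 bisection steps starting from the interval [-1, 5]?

Bisection error bound: |error| ≤ (b-a)/2^n
|error| ≤ (5 - (-1))/2^14 = 6/2^14
|error| ≤ 0.0003662109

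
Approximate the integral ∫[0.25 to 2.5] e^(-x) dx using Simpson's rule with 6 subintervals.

f(x) = e^(-x)
a = 0.25, b = 2.5, n = 6
h = (b - a)/n = 0.375000

Simpson's rule: (h/3)[f(x₀) + 4f(x₁) + 2f(x₂) + ... + f(xₙ)]

x_0 = 0.2500, f(x_0) = 0.778801, coefficient = 1
x_1 = 0.6250, f(x_1) = 0.535261, coefficient = 4
x_2 = 1.0000, f(x_2) = 0.367879, coefficient = 2
x_3 = 1.3750, f(x_3) = 0.252840, coefficient = 4
x_4 = 1.7500, f(x_4) = 0.173774, coefficient = 2
x_5 = 2.1250, f(x_5) = 0.119433, coefficient = 4
x_6 = 2.5000, f(x_6) = 0.082085, coefficient = 1

I ≈ (0.375000/3) × 5.574329 = 0.696791
Exact value: 0.696716
Error: 0.000075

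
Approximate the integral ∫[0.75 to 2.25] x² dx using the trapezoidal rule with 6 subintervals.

f(x) = x²
a = 0.75, b = 2.25, n = 6
h = (b - a)/n = 0.250000

Trapezoidal rule: (h/2)[f(x₀) + 2f(x₁) + 2f(x₂) + ... + f(xₙ)]

x_0 = 0.7500, f(x_0) = 0.562500, coefficient = 1
x_1 = 1.0000, f(x_1) = 1.000000, coefficient = 2
x_2 = 1.2500, f(x_2) = 1.562500, coefficient = 2
x_3 = 1.5000, f(x_3) = 2.250000, coefficient = 2
x_4 = 1.7500, f(x_4) = 3.062500, coefficient = 2
x_5 = 2.0000, f(x_5) = 4.000000, coefficient = 2
x_6 = 2.2500, f(x_6) = 5.062500, coefficient = 1

I ≈ (0.250000/2) × 29.375000 = 3.671875
Exact value: 3.656250
Error: 0.015625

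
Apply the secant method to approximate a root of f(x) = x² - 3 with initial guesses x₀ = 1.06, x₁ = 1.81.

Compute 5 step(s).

f(x) = x² - 3
x₀ = 1.06, x₁ = 1.81

Secant formula: x_{n+1} = x_n - f(x_n)(x_n - x_{n-1})/(f(x_n) - f(x_{n-1}))

Iteration 1:
  f(1.060000) = -1.876400
  f(1.810000) = 0.276100
  x_2 = 1.810000 - 0.276100×(1.810000 - 1.060000)/(0.276100 - (-1.876400))
       = 1.713798
Iteration 2:
  f(1.810000) = 0.276100
  f(1.713798) = -0.062897
  x_3 = 1.713798 - (-0.062897)×(1.713798 - 1.810000)/(-0.062897 - 0.276100)
       = 1.731647
Iteration 3:
  f(1.713798) = -0.062897
  f(1.731647) = -0.001399
  x_4 = 1.731647 - (-0.001399)×(1.731647 - 1.713798)/(-0.001399 - (-0.062897))
       = 1.732053
Iteration 4:
  f(1.731647) = -0.001399
  f(1.732053) = 0.000007
  x_5 = 1.732053 - 0.000007×(1.732053 - 1.731647)/(0.000007 - (-0.001399))
       = 1.732051
Iteration 5:
  f(1.732053) = 0.000007
  f(1.732051) = 0.000000
  x_6 = 1.732051 - 0.000000×(1.732051 - 1.732053)/(0.000000 - 0.000007)
       = 1.732051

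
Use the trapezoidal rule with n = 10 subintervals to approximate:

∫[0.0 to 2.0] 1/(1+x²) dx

f(x) = 1/(1+x²)
a = 0.0, b = 2.0, n = 10
h = (b - a)/n = 0.200000

Trapezoidal rule: (h/2)[f(x₀) + 2f(x₁) + 2f(x₂) + ... + f(xₙ)]

x_0 = 0.0000, f(x_0) = 1.000000, coefficient = 1
x_1 = 0.2000, f(x_1) = 0.961538, coefficient = 2
x_2 = 0.4000, f(x_2) = 0.862069, coefficient = 2
x_3 = 0.6000, f(x_3) = 0.735294, coefficient = 2
x_4 = 0.8000, f(x_4) = 0.609756, coefficient = 2
x_5 = 1.0000, f(x_5) = 0.500000, coefficient = 2
x_6 = 1.2000, f(x_6) = 0.409836, coefficient = 2
x_7 = 1.4000, f(x_7) = 0.337838, coefficient = 2
x_8 = 1.6000, f(x_8) = 0.280899, coefficient = 2
x_9 = 1.8000, f(x_9) = 0.235849, coefficient = 2
x_10 = 2.0000, f(x_10) = 0.200000, coefficient = 1

I ≈ (0.200000/2) × 11.066159 = 1.106616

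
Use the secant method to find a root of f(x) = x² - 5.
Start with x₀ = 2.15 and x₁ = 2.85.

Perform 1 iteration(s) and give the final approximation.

f(x) = x² - 5
x₀ = 2.15, x₁ = 2.85

Secant formula: x_{n+1} = x_n - f(x_n)(x_n - x_{n-1})/(f(x_n) - f(x_{n-1}))

Iteration 1:
  f(2.150000) = -0.377500
  f(2.850000) = 3.122500
  x_2 = 2.850000 - 3.122500×(2.850000 - 2.150000)/(3.122500 - (-0.377500))
       = 2.225500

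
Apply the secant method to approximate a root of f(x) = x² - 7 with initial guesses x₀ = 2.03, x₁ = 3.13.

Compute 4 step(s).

f(x) = x² - 7
x₀ = 2.03, x₁ = 3.13

Secant formula: x_{n+1} = x_n - f(x_n)(x_n - x_{n-1})/(f(x_n) - f(x_{n-1}))

Iteration 1:
  f(2.030000) = -2.879100
  f(3.130000) = 2.796900
  x_2 = 3.130000 - 2.796900×(3.130000 - 2.030000)/(2.796900 - (-2.879100))
       = 2.587965
Iteration 2:
  f(3.130000) = 2.796900
  f(2.587965) = -0.302437
  x_3 = 2.587965 - (-0.302437)×(2.587965 - 3.130000)/(-0.302437 - 2.796900)
       = 2.640857
Iteration 3:
  f(2.587965) = -0.302437
  f(2.640857) = -0.025872
  x_4 = 2.640857 - (-0.025872)×(2.640857 - 2.587965)/(-0.025872 - (-0.302437))
       = 2.645805
Iteration 4:
  f(2.640857) = -0.025872
  f(2.645805) = 0.000286
  x_5 = 2.645805 - 0.000286×(2.645805 - 2.640857)/(0.000286 - (-0.025872))
       = 2.645751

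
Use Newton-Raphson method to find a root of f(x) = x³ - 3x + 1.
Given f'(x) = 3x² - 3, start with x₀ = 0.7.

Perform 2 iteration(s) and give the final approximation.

f(x) = x³ - 3x + 1
f'(x) = 3x² - 3
x₀ = 0.7

Newton-Raphson formula: x_{n+1} = x_n - f(x_n)/f'(x_n)

Iteration 1:
  f(0.700000) = -0.757000
  f'(0.700000) = -1.530000
  x_1 = 0.700000 - (-0.757000)/(-1.530000) = 0.205229
Iteration 2:
  f(0.205229) = 0.392958
  f'(0.205229) = -2.873643
  x_2 = 0.205229 - 0.392958/(-2.873643) = 0.341974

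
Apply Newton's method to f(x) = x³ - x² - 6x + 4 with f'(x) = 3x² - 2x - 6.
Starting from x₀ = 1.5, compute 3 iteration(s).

f(x) = x³ - x² - 6x + 4
f'(x) = 3x² - 2x - 6
x₀ = 1.5

Newton-Raphson formula: x_{n+1} = x_n - f(x_n)/f'(x_n)

Iteration 1:
  f(1.500000) = -3.875000
  f'(1.500000) = -2.250000
  x_1 = 1.500000 - (-3.875000)/(-2.250000) = -0.222222
Iteration 2:
  f(-0.222222) = 5.272977
  f'(-0.222222) = -5.407407
  x_2 = -0.222222 - 5.272977/(-5.407407) = 0.752917
Iteration 3:
  f(0.752917) = -0.657571
  f'(0.752917) = -5.805181
  x_3 = 0.752917 - (-0.657571)/(-5.805181) = 0.639644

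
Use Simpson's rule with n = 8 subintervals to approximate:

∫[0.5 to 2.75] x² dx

f(x) = x²
a = 0.5, b = 2.75, n = 8
h = (b - a)/n = 0.281250

Simpson's rule: (h/3)[f(x₀) + 4f(x₁) + 2f(x₂) + ... + f(xₙ)]

x_0 = 0.5000, f(x_0) = 0.250000, coefficient = 1
x_1 = 0.7812, f(x_1) = 0.610352, coefficient = 4
x_2 = 1.0625, f(x_2) = 1.128906, coefficient = 2
x_3 = 1.3438, f(x_3) = 1.805664, coefficient = 4
x_4 = 1.6250, f(x_4) = 2.640625, coefficient = 2
x_5 = 1.9062, f(x_5) = 3.633789, coefficient = 4
x_6 = 2.1875, f(x_6) = 4.785156, coefficient = 2
x_7 = 2.4688, f(x_7) = 6.094727, coefficient = 4
x_8 = 2.7500, f(x_8) = 7.562500, coefficient = 1

I ≈ (0.281250/3) × 73.500000 = 6.890625
Exact value: 6.890625
Error: 0.000000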